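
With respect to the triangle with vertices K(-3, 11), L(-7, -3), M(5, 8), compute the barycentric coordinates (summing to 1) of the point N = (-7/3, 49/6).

Signed area of the reference triangle: [KLM] = ½·((-3)·(-3−8) + (-7)·(8−11) + 5·(11−(-3))) = ½·(33 + 21 + 70) = 62.
[NLM] = ½·((-7/3)·(-3−8) + (-7)·(8−(49/6)) + 5·(49/6−(-3))) = ½·(77/3 + 7/6 + 335/6) = 124/3, so the K-coordinate is (124/3)/62 = 2/3.
[KNM] = ½·((-3)·(49/6−8) + (-7/3)·(8−11) + 5·(11−(49/6))) = ½·(-1/2 + 7 + 85/6) = 31/3, so the L-coordinate is 1/6.
[KLN] = ½·((-3)·(-3−(49/6)) + (-7)·(49/6−11) + (-7/3)·(11−(-3))) = ½·(67/2 + 119/6 − 98/3) = 31/3, so the M-coordinate is 1/6.

(2/3, 1/6, 1/6)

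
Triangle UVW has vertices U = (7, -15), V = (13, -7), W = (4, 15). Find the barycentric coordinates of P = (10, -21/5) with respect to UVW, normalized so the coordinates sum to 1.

Signed area of the reference triangle: [UVW] = ½·(7·(-7−15) + 13·(15−(-15)) + 4·(-15−(-7))) = ½·(-154 + 390 − 32) = 102.
[PVW] = ½·(10·(-7−15) + 13·(15−(-21/5)) + 4·(-21/5−(-7))) = ½·(-220 + 1248/5 + 56/5) = 102/5, so the U-coordinate is (102/5)/102 = 1/5.
[UPW] = ½·(7·(-21/5−15) + 10·(15−(-15)) + 4·(-15−(-21/5))) = ½·(-672/5 + 300 − 216/5) = 306/5, so the V-coordinate is 3/5.
[UVP] = ½·(7·(-7−(-21/5)) + 13·(-21/5−(-15)) + 10·(-15−(-7))) = ½·(-98/5 + 702/5 − 80) = 102/5, so the W-coordinate is 1/5.
Check: 1/5 + 3/5 + 1/5 = 1.

(1/5, 3/5, 1/5)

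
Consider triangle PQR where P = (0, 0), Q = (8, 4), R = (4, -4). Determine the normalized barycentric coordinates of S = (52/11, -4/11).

Signed area of the reference triangle: [PQR] = ½·(0·(4−(-4)) + 8·(-4−0) + 4·(0−4)) = ½·(0 − 32 − 16) = -24.
[SQR] = ½·((52/11)·(4−(-4)) + 8·(-4−(-4/11)) + 4·(-4/11−4)) = ½·(416/11 − 320/11 − 192/11) = -48/11, so the P-coordinate is (-48/11)/(-24) = 2/11.
[PSR] = ½·(0·(-4/11−(-4)) + (52/11)·(-4−0) + 4·(0−(-4/11))) = ½·(0 − 208/11 + 16/11) = -96/11, so the Q-coordinate is 4/11.
[PQS] = ½·(0·(4−(-4/11)) + 8·(-4/11−0) + (52/11)·(0−4)) = ½·(0 − 32/11 − 208/11) = -120/11, so the R-coordinate is 5/11.
Check: 2/11 + 4/11 + 5/11 = 1.

(2/11, 4/11, 5/11)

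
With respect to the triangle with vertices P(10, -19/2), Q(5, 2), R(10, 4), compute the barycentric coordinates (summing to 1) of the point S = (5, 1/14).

(1/7, 1, -1/7)

Signed area of the reference triangle: [PQR] = ½·(10·(2−4) + 5·(4−(-19/2)) + 10·(-19/2−2)) = ½·(-20 + 135/2 − 115) = -135/4.
[SQR] = ½·(5·(2−4) + 5·(4−(1/14)) + 10·(1/14−2)) = ½·(-10 + 275/14 − 135/7) = -135/28, so the P-coordinate is (-135/28)/(-135/4) = 1/7.
[PSR] = ½·(10·(1/14−4) + 5·(4−(-19/2)) + 10·(-19/2−(1/14))) = ½·(-275/7 + 135/2 − 670/7) = -135/4, so the Q-coordinate is 1.
[PQS] = ½·(10·(2−(1/14)) + 5·(1/14−(-19/2)) + 5·(-19/2−2)) = ½·(135/7 + 335/7 − 115/2) = 135/28, so the R-coordinate is -1/7.
Check: 1/7 + 1 − 1/7 = 1.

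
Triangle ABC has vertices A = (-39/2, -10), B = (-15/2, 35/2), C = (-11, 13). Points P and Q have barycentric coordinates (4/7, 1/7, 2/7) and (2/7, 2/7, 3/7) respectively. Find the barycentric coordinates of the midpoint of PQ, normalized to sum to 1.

(3/7, 3/14, 5/14)

Since both coordinate triples sum to 1, the midpoint's barycentrics are the componentwise average.
(4/7+2/7)/2 = 3/7; similarly 3/14 and 5/14.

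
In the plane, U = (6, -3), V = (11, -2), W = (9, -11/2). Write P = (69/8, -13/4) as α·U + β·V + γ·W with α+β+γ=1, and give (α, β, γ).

Signed area of the reference triangle: [UVW] = ½·(6·(-2−(-11/2)) + 11·(-11/2−(-3)) + 9·(-3−(-2))) = ½·(21 − 55/2 − 9) = -31/4.
[PVW] = ½·((69/8)·(-2−(-11/2)) + 11·(-11/2−(-13/4)) + 9·(-13/4−(-2))) = ½·(483/16 − 99/4 − 45/4) = -93/32, so the U-coordinate is (-93/32)/(-31/4) = 3/8.
[UPW] = ½·(6·(-13/4−(-11/2)) + (69/8)·(-11/2−(-3)) + 9·(-3−(-13/4))) = ½·(27/2 − 345/16 + 9/4) = -93/32, so the V-coordinate is 3/8.
[UVP] = ½·(6·(-2−(-13/4)) + 11·(-13/4−(-3)) + (69/8)·(-3−(-2))) = ½·(15/2 − 11/4 − 69/8) = -31/16, so the W-coordinate is 1/4.

(3/8, 3/8, 1/4)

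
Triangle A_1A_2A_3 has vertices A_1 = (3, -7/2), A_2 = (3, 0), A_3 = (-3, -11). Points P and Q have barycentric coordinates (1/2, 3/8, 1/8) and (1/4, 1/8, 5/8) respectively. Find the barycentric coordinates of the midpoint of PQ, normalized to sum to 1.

Since both coordinate triples sum to 1, the midpoint's barycentrics are the componentwise average.
(1/2+1/4)/2 = 3/8; similarly 1/4 and 3/8.

(3/8, 1/4, 3/8)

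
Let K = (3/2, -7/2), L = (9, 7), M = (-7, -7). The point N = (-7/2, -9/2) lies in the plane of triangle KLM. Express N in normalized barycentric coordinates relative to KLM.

Signed area of the reference triangle: [KLM] = ½·((3/2)·(7−(-7)) + 9·(-7−(-7/2)) + (-7)·(-7/2−7)) = ½·(21 − 63/2 + 147/2) = 63/2.
[NLM] = ½·((-7/2)·(7−(-7)) + 9·(-7−(-9/2)) + (-7)·(-9/2−7)) = ½·(-49 − 45/2 + 161/2) = 9/2, so the K-coordinate is (9/2)/(63/2) = 1/7.
[KNM] = ½·((3/2)·(-9/2−(-7)) + (-7/2)·(-7−(-7/2)) + (-7)·(-7/2−(-9/2))) = ½·(15/4 + 49/4 − 7) = 9/2, so the L-coordinate is 1/7.
[KLN] = ½·((3/2)·(7−(-9/2)) + 9·(-9/2−(-7/2)) + (-7/2)·(-7/2−7)) = ½·(69/4 − 9 + 147/4) = 45/2, so the M-coordinate is 5/7.

(1/7, 1/7, 5/7)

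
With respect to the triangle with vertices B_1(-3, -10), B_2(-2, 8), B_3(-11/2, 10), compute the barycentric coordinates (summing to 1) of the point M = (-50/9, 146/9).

(-1/3, 2/9, 10/9)

Signed area of the reference triangle: [B_1B_2B_3] = ½·((-3)·(8−10) + (-2)·(10−(-10)) + (-11/2)·(-10−8)) = ½·(6 − 40 + 99) = 65/2.
[MB_2B_3] = ½·((-50/9)·(8−10) + (-2)·(10−(146/9)) + (-11/2)·(146/9−8)) = ½·(100/9 + 112/9 − 407/9) = -65/6, so the B_1-coordinate is (-65/6)/(65/2) = -1/3.
[B_1MB_3] = ½·((-3)·(146/9−10) + (-50/9)·(10−(-10)) + (-11/2)·(-10−(146/9))) = ½·(-56/3 − 1000/9 + 1298/9) = 65/9, so the B_2-coordinate is 2/9.
[B_1B_2M] = ½·((-3)·(8−(146/9)) + (-2)·(146/9−(-10)) + (-50/9)·(-10−8)) = ½·(74/3 − 472/9 + 100) = 325/9, so the B_3-coordinate is 10/9.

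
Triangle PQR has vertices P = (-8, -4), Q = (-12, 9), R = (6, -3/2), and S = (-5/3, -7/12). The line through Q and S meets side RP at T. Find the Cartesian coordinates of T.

Barycentric coordinates of S with respect to PQR: (1/3, 1/6, 1/2).
On side RP the Q-coordinate is zero; dropping S's Q-weight 1/6 and renormalizing the remaining 1/2 : 1/3 gives weights 3/5, 2/5 on R, P.
T = (3/5)·(6, -3/2) + (2/5)·(-8, -4) = (2/5, -5/2).

(2/5, -5/2)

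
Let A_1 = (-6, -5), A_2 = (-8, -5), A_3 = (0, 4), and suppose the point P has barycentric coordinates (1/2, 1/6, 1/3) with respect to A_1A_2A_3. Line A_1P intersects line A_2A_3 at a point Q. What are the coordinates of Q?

Line A_1P meets A_2A_3 where the A_1-coordinate vanishes; zeroing P's A_1-weight and renormalizing leaves A_2, A_3-weights 1/6 : 1/3 → (1/3, 2/3).
So Q = (1/3)·A_2 + (2/3)·A_3 = (-8/3, 1).

(-8/3, 1)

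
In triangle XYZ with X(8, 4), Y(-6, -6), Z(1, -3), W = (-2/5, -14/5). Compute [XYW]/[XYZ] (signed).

[XYZ] = ½·(8·(-6−(-3)) + (-6)·(-3−4) + 1·(4−(-6))) = ½·(-24 + 42 + 10) = 14.
[XYW] = ½·(8·(-6−(-14/5)) + (-6)·(-14/5−4) + (-2/5)·(4−(-6))) = ½·(-128/5 + 204/5 − 4) = 28/5, so the ratio is (28/5)/14 = 2/5.

2/5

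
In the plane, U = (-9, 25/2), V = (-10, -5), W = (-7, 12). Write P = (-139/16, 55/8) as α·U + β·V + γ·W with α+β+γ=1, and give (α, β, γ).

Signed area of the reference triangle: [UVW] = ½·((-9)·(-5−12) + (-10)·(12−(25/2)) + (-7)·(25/2−(-5))) = ½·(153 + 5 − 245/2) = 71/4.
[PVW] = ½·((-139/16)·(-5−12) + (-10)·(12−(55/8)) + (-7)·(55/8−(-5))) = ½·(2363/16 − 205/4 − 665/8) = 213/32, so the U-coordinate is (213/32)/(71/4) = 3/8.
[UPW] = ½·((-9)·(55/8−12) + (-139/16)·(12−(25/2)) + (-7)·(25/2−(55/8))) = ½·(369/8 + 139/32 − 315/8) = 355/64, so the V-coordinate is 5/16.
[UVP] = ½·((-9)·(-5−(55/8)) + (-10)·(55/8−(25/2)) + (-139/16)·(25/2−(-5))) = ½·(855/8 + 225/4 − 4865/32) = 355/64, so the W-coordinate is 5/16.

(3/8, 5/16, 5/16)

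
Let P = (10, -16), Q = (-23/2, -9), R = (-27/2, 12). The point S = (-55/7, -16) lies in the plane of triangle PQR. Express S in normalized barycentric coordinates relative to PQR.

Signed area of the reference triangle: [PQR] = ½·(10·(-9−12) + (-23/2)·(12−(-16)) + (-27/2)·(-16−(-9))) = ½·(-210 − 322 + 189/2) = -875/4.
[SQR] = ½·((-55/7)·(-9−12) + (-23/2)·(12−(-16)) + (-27/2)·(-16−(-9))) = ½·(165 − 322 + 189/2) = -125/4, so the P-coordinate is (-125/4)/(-875/4) = 1/7.
[PSR] = ½·(10·(-16−12) + (-55/7)·(12−(-16)) + (-27/2)·(-16−(-16))) = ½·(-280 − 220 + 0) = -250, so the Q-coordinate is 8/7.
[PQS] = ½·(10·(-9−(-16)) + (-23/2)·(-16−(-16)) + (-55/7)·(-16−(-9))) = ½·(70 + 0 + 55) = 125/2, so the R-coordinate is -2/7.

(1/7, 8/7, -2/7)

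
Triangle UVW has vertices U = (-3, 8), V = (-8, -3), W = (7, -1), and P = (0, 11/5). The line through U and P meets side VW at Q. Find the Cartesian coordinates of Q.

Barycentric coordinates of P with respect to UVW: (2/5, 1/5, 2/5).
On side VW the U-coordinate is zero; dropping P's U-weight 2/5 and renormalizing the remaining 1/5 : 2/5 gives weights 1/3, 2/3 on V, W.
Q = (1/3)·(-8, -3) + (2/3)·(7, -1) = (2, -5/3).

(2, -5/3)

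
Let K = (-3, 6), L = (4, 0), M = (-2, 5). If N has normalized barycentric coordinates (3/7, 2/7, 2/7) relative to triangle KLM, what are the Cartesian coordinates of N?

(-5/7, 4)

N = (3/7)·K + (2/7)·L + (2/7)·M.
x-coordinate: (3/7)·(-3) + (2/7)·4 + (2/7)·(-2) = -5/7.
y-coordinate: (3/7)·6 + (2/7)·0 + (2/7)·5 = 4.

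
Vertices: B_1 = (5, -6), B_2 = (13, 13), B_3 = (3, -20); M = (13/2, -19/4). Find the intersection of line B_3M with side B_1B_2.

(23/3, 1/3)

Barycentric coordinates of M with respect to B_1B_2B_3: (1/2, 1/4, 1/4).
On side B_1B_2 the B_3-coordinate is zero; dropping M's B_3-weight 1/4 and renormalizing the remaining 1/2 : 1/4 gives weights 2/3, 1/3 on B_1, B_2.
N = (2/3)·(5, -6) + (1/3)·(13, 13) = (23/3, 1/3).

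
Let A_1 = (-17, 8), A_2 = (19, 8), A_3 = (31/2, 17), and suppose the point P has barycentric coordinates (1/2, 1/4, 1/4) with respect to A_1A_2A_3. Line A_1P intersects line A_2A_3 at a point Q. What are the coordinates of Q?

(69/4, 25/2)

Line A_1P meets A_2A_3 where the A_1-coordinate vanishes; zeroing P's A_1-weight and renormalizing leaves A_2, A_3-weights 1/4 : 1/4 → (1/2, 1/2).
So Q = (1/2)·A_2 + (1/2)·A_3 = (69/4, 25/2).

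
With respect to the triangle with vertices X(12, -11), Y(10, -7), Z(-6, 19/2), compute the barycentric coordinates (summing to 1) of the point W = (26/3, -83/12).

Signed area of the reference triangle: [XYZ] = ½·(12·(-7−(19/2)) + 10·(19/2−(-11)) + (-6)·(-11−(-7))) = ½·(-198 + 205 + 24) = 31/2.
[WYZ] = ½·((26/3)·(-7−(19/2)) + 10·(19/2−(-83/12)) + (-6)·(-83/12−(-7))) = ½·(-143 + 985/6 − 1/2) = 31/3, so the X-coordinate is (31/3)/(31/2) = 2/3.
[XWZ] = ½·(12·(-83/12−(19/2)) + (26/3)·(19/2−(-11)) + (-6)·(-11−(-83/12))) = ½·(-197 + 533/3 + 49/2) = 31/12, so the Y-coordinate is 1/6.
[XYW] = ½·(12·(-7−(-83/12)) + 10·(-83/12−(-11)) + (26/3)·(-11−(-7))) = ½·(-1 + 245/6 − 104/3) = 31/12, so the Z-coordinate is 1/6.

(2/3, 1/6, 1/6)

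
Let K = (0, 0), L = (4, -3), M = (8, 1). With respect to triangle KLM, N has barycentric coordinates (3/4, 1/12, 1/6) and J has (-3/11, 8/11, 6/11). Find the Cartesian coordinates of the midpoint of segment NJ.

Barycentric coordinates of the midpoint are the average: (21/88, 107/264, 47/132).
Converting: (21/88)·K + (107/264)·L + (47/132)·M = (295/66, -227/264).

(295/66, -227/264)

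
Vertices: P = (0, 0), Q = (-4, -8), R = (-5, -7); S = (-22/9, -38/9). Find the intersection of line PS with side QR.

Barycentric coordinates of S with respect to PQR: (4/9, 1/3, 2/9).
On side QR the P-coordinate is zero; dropping S's P-weight 4/9 and renormalizing the remaining 1/3 : 2/9 gives weights 3/5, 2/5 on Q, R.
T = (3/5)·(-4, -8) + (2/5)·(-5, -7) = (-22/5, -38/5).

(-22/5, -38/5)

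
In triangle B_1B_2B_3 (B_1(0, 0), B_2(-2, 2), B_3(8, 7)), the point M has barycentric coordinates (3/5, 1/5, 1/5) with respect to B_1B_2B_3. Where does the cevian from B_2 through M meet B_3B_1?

(2, 7/4)

Line B_2M meets B_3B_1 where the B_2-coordinate vanishes; zeroing M's B_2-weight and renormalizing leaves B_3, B_1-weights 1/5 : 3/5 → (1/4, 3/4).
So N = (1/4)·B_3 + (3/4)·B_1 = (2, 7/4).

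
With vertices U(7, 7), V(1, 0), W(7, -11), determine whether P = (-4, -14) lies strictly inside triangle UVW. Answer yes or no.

Barycentric coordinates of P: (-139/108, 11/6, 49/108).
The three coordinates are negative, positive, positive; a point is interior exactly when all three are positive.

no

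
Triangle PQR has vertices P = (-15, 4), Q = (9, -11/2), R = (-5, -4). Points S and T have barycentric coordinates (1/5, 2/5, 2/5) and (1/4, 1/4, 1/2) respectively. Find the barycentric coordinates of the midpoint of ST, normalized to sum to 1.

(9/40, 13/40, 9/20)

Since both coordinate triples sum to 1, the midpoint's barycentrics are the componentwise average.
(1/5+1/4)/2 = 9/40; similarly 13/40 and 9/20.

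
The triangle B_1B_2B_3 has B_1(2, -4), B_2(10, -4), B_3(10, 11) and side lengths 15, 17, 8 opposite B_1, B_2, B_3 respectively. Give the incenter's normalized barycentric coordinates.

The incenter has barycentric coordinates proportional to the opposite side lengths: (15 : 17 : 8).
Normalizing by 15+17+8 = 40 gives (3/8, 17/40, 1/5).

(3/8, 17/40, 1/5)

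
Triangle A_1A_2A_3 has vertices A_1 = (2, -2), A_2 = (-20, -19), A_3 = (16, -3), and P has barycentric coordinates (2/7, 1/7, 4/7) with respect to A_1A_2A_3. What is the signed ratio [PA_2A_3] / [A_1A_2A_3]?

2/7

The signed ratio [PA_2A_3]/[A_1A_2A_3] equals the barycentric coordinate of P at vertex A_1, which is 2/7.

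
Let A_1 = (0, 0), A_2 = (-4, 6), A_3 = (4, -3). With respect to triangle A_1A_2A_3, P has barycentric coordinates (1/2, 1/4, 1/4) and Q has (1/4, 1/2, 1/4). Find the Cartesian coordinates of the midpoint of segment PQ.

Barycentric coordinates of the midpoint are the average: (3/8, 3/8, 1/4).
Converting: (3/8)·A_1 + (3/8)·A_2 + (1/4)·A_3 = (-1/2, 3/2).

(-1/2, 3/2)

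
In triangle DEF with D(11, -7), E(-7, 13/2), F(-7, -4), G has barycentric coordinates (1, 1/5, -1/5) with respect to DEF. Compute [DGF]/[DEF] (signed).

The signed ratio [DGF]/[DEF] equals the barycentric coordinate of G at vertex E, which is 1/5.

1/5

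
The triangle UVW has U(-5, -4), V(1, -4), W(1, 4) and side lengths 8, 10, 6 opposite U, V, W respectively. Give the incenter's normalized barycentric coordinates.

The incenter has barycentric coordinates proportional to the opposite side lengths: (8 : 10 : 6).
Normalizing by 8+10+6 = 24 gives (1/3, 5/12, 1/4).

(1/3, 5/12, 1/4)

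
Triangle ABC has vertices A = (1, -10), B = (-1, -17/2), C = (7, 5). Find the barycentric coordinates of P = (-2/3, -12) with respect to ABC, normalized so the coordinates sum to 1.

Signed area of the reference triangle: [ABC] = ½·(1·(-17/2−5) + (-1)·(5−(-10)) + 7·(-10−(-17/2))) = ½·(-27/2 − 15 − 21/2) = -39/2.
[PBC] = ½·((-2/3)·(-17/2−5) + (-1)·(5−(-12)) + 7·(-12−(-17/2))) = ½·(9 − 17 − 49/2) = -65/4, so the A-coordinate is (-65/4)/(-39/2) = 5/6.
[APC] = ½·(1·(-12−5) + (-2/3)·(5−(-10)) + 7·(-10−(-12))) = ½·(-17 − 10 + 14) = -13/2, so the B-coordinate is 1/3.
[ABP] = ½·(1·(-17/2−(-12)) + (-1)·(-12−(-10)) + (-2/3)·(-10−(-17/2))) = ½·(7/2 + 2 + 1) = 13/4, so the C-coordinate is -1/6.

(5/6, 1/3, -1/6)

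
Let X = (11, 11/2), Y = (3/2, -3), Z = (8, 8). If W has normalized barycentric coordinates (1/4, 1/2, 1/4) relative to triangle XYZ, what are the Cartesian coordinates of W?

W = (1/4)·X + (1/2)·Y + (1/4)·Z.
x-coordinate: (1/4)·11 + (1/2)·(3/2) + (1/4)·8 = 11/2.
y-coordinate: (1/4)·(11/2) + (1/2)·(-3) + (1/4)·8 = 15/8.

(11/2, 15/8)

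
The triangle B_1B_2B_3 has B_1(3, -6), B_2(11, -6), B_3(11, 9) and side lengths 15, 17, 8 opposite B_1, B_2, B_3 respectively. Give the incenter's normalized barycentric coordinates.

The incenter has barycentric coordinates proportional to the opposite side lengths: (15 : 17 : 8).
Normalizing by 15+17+8 = 40 gives (3/8, 17/40, 1/5).

(3/8, 17/40, 1/5)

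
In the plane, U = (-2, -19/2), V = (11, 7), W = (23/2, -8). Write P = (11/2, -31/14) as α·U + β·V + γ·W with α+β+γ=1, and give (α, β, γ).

Signed area of the reference triangle: [UVW] = ½·((-2)·(7−(-8)) + 11·(-8−(-19/2)) + (23/2)·(-19/2−7)) = ½·(-30 + 33/2 − 759/4) = -813/8.
[PVW] = ½·((11/2)·(7−(-8)) + 11·(-8−(-31/14)) + (23/2)·(-31/14−7)) = ½·(165/2 − 891/14 − 2967/28) = -2439/56, so the U-coordinate is (-2439/56)/(-813/8) = 3/7.
[UPW] = ½·((-2)·(-31/14−(-8)) + (11/2)·(-8−(-19/2)) + (23/2)·(-19/2−(-31/14))) = ½·(-81/7 + 33/4 − 1173/14) = -2439/56, so the V-coordinate is 3/7.
[UVP] = ½·((-2)·(7−(-31/14)) + 11·(-31/14−(-19/2)) + (11/2)·(-19/2−7)) = ½·(-129/7 + 561/7 − 363/4) = -813/56, so the W-coordinate is 1/7.

(3/7, 3/7, 1/7)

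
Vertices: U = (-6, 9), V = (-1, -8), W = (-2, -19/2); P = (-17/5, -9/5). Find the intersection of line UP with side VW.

(-5/3, -9)

Barycentric coordinates of P with respect to UVW: (2/5, 1/5, 2/5).
On side VW the U-coordinate is zero; dropping P's U-weight 2/5 and renormalizing the remaining 1/5 : 2/5 gives weights 1/3, 2/3 on V, W.
Q = (1/3)·(-1, -8) + (2/3)·(-2, -19/2) = (-5/3, -9).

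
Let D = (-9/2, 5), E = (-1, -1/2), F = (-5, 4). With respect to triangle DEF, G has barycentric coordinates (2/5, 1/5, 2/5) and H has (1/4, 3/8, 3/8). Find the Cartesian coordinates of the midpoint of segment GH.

(-59/16, 97/32)

Barycentric coordinates of the midpoint are the average: (13/40, 23/80, 31/80).
Converting: (13/40)·D + (23/80)·E + (31/80)·F = (-59/16, 97/32).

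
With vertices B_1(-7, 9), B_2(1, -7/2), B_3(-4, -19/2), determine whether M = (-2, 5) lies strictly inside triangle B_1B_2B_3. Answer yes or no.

no

Barycentric coordinates of M: (121/221, 161/221, -61/221).
The three coordinates are positive, positive, negative; a point is interior exactly when all three are positive.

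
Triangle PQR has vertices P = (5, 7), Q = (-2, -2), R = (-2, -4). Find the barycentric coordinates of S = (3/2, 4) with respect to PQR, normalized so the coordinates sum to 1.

(1/2, 5/4, -3/4)

Signed area of the reference triangle: [PQR] = ½·(5·(-2−(-4)) + (-2)·(-4−7) + (-2)·(7−(-2))) = ½·(10 + 22 − 18) = 7.
[SQR] = ½·((3/2)·(-2−(-4)) + (-2)·(-4−4) + (-2)·(4−(-2))) = ½·(3 + 16 − 12) = 7/2, so the P-coordinate is (7/2)/7 = 1/2.
[PSR] = ½·(5·(4−(-4)) + (3/2)·(-4−7) + (-2)·(7−4)) = ½·(40 − 33/2 − 6) = 35/4, so the Q-coordinate is 5/4.
[PQS] = ½·(5·(-2−4) + (-2)·(4−7) + (3/2)·(7−(-2))) = ½·(-30 + 6 + 27/2) = -21/4, so the R-coordinate is -3/4.
Check: 1/2 + 5/4 − 3/4 = 1.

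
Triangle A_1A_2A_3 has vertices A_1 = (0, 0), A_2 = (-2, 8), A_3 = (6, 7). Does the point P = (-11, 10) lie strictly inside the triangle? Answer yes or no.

no

Barycentric coordinates of P: (-7/62, 137/62, -34/31).
The three coordinates are negative, positive, negative; a point is interior exactly when all three are positive.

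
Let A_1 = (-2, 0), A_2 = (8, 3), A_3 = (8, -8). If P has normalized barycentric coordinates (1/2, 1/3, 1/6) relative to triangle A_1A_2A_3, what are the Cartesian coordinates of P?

(3, -1/3)

P = (1/2)·A_1 + (1/3)·A_2 + (1/6)·A_3.
x-coordinate: (1/2)·(-2) + (1/3)·8 + (1/6)·8 = 3.
y-coordinate: (1/2)·0 + (1/3)·3 + (1/6)·(-8) = -1/3.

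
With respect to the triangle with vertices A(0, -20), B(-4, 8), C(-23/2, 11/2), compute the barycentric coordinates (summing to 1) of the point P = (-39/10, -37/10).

(2/5, 2/5, 1/5)

Signed area of the reference triangle: [ABC] = ½·(0·(8−(11/2)) + (-4)·(11/2−(-20)) + (-23/2)·(-20−8)) = ½·(0 − 102 + 322) = 110.
[PBC] = ½·((-39/10)·(8−(11/2)) + (-4)·(11/2−(-37/10)) + (-23/2)·(-37/10−8)) = ½·(-39/4 − 184/5 + 2691/20) = 44, so the A-coordinate is 44/110 = 2/5.
[APC] = ½·(0·(-37/10−(11/2)) + (-39/10)·(11/2−(-20)) + (-23/2)·(-20−(-37/10))) = ½·(0 − 1989/20 + 3749/20) = 44, so the B-coordinate is 2/5.
[ABP] = ½·(0·(8−(-37/10)) + (-4)·(-37/10−(-20)) + (-39/10)·(-20−8)) = ½·(0 − 326/5 + 546/5) = 22, so the C-coordinate is 1/5.
Check: 2/5 + 2/5 + 1/5 = 1.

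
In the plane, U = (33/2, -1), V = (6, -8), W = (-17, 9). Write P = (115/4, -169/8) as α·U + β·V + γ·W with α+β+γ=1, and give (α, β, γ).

(1/4, 13/8, -7/8)

Signed area of the reference triangle: [UVW] = ½·((33/2)·(-8−9) + 6·(9−(-1)) + (-17)·(-1−(-8))) = ½·(-561/2 + 60 − 119) = -679/4.
[PVW] = ½·((115/4)·(-8−9) + 6·(9−(-169/8)) + (-17)·(-169/8−(-8))) = ½·(-1955/4 + 723/4 + 1785/8) = -679/16, so the U-coordinate is (-679/16)/(-679/4) = 1/4.
[UPW] = ½·((33/2)·(-169/8−9) + (115/4)·(9−(-1)) + (-17)·(-1−(-169/8))) = ½·(-7953/16 + 575/2 − 2737/8) = -8827/32, so the V-coordinate is 13/8.
[UVP] = ½·((33/2)·(-8−(-169/8)) + 6·(-169/8−(-1)) + (115/4)·(-1−(-8))) = ½·(3465/16 − 483/4 + 805/4) = 4753/32, so the W-coordinate is -7/8.
Check: 1/4 + 13/8 − 7/8 = 1.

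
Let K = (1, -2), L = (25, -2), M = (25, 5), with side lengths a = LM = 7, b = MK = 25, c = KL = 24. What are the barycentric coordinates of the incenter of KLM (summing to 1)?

(1/8, 25/56, 3/7)

The incenter has barycentric coordinates proportional to the opposite side lengths: (7 : 25 : 24).
Normalizing by 7+25+24 = 56 gives (1/8, 25/56, 3/7).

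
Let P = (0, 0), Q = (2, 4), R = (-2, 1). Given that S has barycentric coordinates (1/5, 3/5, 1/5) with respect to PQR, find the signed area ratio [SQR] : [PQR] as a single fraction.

1/5

The signed ratio [SQR]/[PQR] equals the barycentric coordinate of S at vertex P, which is 1/5.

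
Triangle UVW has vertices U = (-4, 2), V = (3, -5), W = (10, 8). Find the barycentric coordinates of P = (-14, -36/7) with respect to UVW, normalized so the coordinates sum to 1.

(11/7, 2/7, -6/7)

Signed area of the reference triangle: [UVW] = ½·((-4)·(-5−8) + 3·(8−2) + 10·(2−(-5))) = ½·(52 + 18 + 70) = 70.
[PVW] = ½·((-14)·(-5−8) + 3·(8−(-36/7)) + 10·(-36/7−(-5))) = ½·(182 + 276/7 − 10/7) = 110, so the U-coordinate is 110/70 = 11/7.
[UPW] = ½·((-4)·(-36/7−8) + (-14)·(8−2) + 10·(2−(-36/7))) = ½·(368/7 − 84 + 500/7) = 20, so the V-coordinate is 2/7.
[UVP] = ½·((-4)·(-5−(-36/7)) + 3·(-36/7−2) + (-14)·(2−(-5))) = ½·(-4/7 − 150/7 − 98) = -60, so the W-coordinate is -6/7.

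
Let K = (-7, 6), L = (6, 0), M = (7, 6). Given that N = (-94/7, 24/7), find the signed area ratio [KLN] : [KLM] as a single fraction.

-6/7

[KLM] = ½·((-7)·(0−6) + 6·(6−6) + 7·(6−0)) = ½·(42 + 0 + 42) = 42.
[KLN] = ½·((-7)·(0−(24/7)) + 6·(24/7−6) + (-94/7)·(6−0)) = ½·(24 − 108/7 − 564/7) = -36, so the ratio is (-36)/42 = -6/7.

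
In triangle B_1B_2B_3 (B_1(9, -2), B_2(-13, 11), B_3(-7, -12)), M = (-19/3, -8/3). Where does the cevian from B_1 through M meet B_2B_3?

Barycentric coordinates of M with respect to B_1B_2B_3: (1/6, 1/3, 1/2).
On side B_2B_3 the B_1-coordinate is zero; dropping M's B_1-weight 1/6 and renormalizing the remaining 1/3 : 1/2 gives weights 2/5, 3/5 on B_2, B_3.
N = (2/5)·(-13, 11) + (3/5)·(-7, -12) = (-47/5, -14/5).

(-47/5, -14/5)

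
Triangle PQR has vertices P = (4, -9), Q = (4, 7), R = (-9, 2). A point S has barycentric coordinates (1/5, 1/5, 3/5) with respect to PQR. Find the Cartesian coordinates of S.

(-19/5, 4/5)

S = (1/5)·P + (1/5)·Q + (3/5)·R.
x-coordinate: (1/5)·4 + (1/5)·4 + (3/5)·(-9) = -19/5.
y-coordinate: (1/5)·(-9) + (1/5)·7 + (3/5)·2 = 4/5.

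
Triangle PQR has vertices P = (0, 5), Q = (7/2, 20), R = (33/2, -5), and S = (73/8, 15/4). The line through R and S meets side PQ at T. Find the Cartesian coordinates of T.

(7/4, 25/2)

Barycentric coordinates of S with respect to PQR: (1/4, 1/4, 1/2).
On side PQ the R-coordinate is zero; dropping S's R-weight 1/2 and renormalizing the remaining 1/4 : 1/4 gives weights 1/2, 1/2 on P, Q.
T = (1/2)·(0, 5) + (1/2)·(7/2, 20) = (7/4, 25/2).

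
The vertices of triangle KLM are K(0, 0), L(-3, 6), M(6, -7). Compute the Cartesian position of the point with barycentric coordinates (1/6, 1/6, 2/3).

(7/2, -11/3)

N = (1/6)·K + (1/6)·L + (2/3)·M.
x-coordinate: (1/6)·0 + (1/6)·(-3) + (2/3)·6 = 7/2.
y-coordinate: (1/6)·0 + (1/6)·6 + (2/3)·(-7) = -11/3.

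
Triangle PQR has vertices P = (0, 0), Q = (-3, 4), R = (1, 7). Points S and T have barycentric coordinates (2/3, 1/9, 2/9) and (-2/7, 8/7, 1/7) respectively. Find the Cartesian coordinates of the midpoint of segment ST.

(-107/63, 53/14)

Barycentric coordinates of the midpoint are the average: (4/21, 79/126, 23/126).
Converting: (4/21)·P + (79/126)·Q + (23/126)·R = (-107/63, 53/14).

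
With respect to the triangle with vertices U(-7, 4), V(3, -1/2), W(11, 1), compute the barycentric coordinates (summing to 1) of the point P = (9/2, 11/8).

Signed area of the reference triangle: [UVW] = ½·((-7)·(-1/2−1) + 3·(1−4) + 11·(4−(-1/2))) = ½·(21/2 − 9 + 99/2) = 51/2.
[PVW] = ½·((9/2)·(-1/2−1) + 3·(1−(11/8)) + 11·(11/8−(-1/2))) = ½·(-27/4 − 9/8 + 165/8) = 51/8, so the U-coordinate is (51/8)/(51/2) = 1/4.
[UPW] = ½·((-7)·(11/8−1) + (9/2)·(1−4) + 11·(4−(11/8))) = ½·(-21/8 − 27/2 + 231/8) = 51/8, so the V-coordinate is 1/4.
[UVP] = ½·((-7)·(-1/2−(11/8)) + 3·(11/8−4) + (9/2)·(4−(-1/2))) = ½·(105/8 − 63/8 + 81/4) = 51/4, so the W-coordinate is 1/2.

(1/4, 1/4, 1/2)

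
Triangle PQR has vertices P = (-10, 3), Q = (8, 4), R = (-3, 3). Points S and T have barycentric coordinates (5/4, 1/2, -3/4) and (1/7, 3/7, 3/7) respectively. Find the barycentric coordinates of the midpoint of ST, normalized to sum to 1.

Since both coordinate triples sum to 1, the midpoint's barycentrics are the componentwise average.
(5/4+1/7)/2 = 39/56; similarly 13/28 and -9/56.

(39/56, 13/28, -9/56)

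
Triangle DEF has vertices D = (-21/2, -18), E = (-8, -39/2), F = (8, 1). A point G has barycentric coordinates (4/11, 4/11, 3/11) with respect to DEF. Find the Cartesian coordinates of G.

G = (4/11)·D + (4/11)·E + (3/11)·F.
x-coordinate: (4/11)·(-21/2) + (4/11)·(-8) + (3/11)·8 = -50/11.
y-coordinate: (4/11)·(-18) + (4/11)·(-39/2) + (3/11)·1 = -147/11.

(-50/11, -147/11)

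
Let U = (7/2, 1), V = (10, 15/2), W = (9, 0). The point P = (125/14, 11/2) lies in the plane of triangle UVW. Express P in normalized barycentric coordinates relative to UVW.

(1/7, 5/7, 1/7)

Signed area of the reference triangle: [UVW] = ½·((7/2)·(15/2−0) + 10·(0−1) + 9·(1−(15/2))) = ½·(105/4 − 10 − 117/2) = -169/8.
[PVW] = ½·((125/14)·(15/2−0) + 10·(0−(11/2)) + 9·(11/2−(15/2))) = ½·(1875/28 − 55 − 18) = -169/56, so the U-coordinate is (-169/56)/(-169/8) = 1/7.
[UPW] = ½·((7/2)·(11/2−0) + (125/14)·(0−1) + 9·(1−(11/2))) = ½·(77/4 − 125/14 − 81/2) = -845/56, so the V-coordinate is 5/7.
[UVP] = ½·((7/2)·(15/2−(11/2)) + 10·(11/2−1) + (125/14)·(1−(15/2))) = ½·(7 + 45 − 1625/28) = -169/56, so the W-coordinate is 1/7.
Check: 1/7 + 5/7 + 1/7 = 1.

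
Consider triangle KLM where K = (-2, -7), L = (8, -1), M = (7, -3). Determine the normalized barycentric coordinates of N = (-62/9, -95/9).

Signed area of the reference triangle: [KLM] = ½·((-2)·(-1−(-3)) + 8·(-3−(-7)) + 7·(-7−(-1))) = ½·(-4 + 32 − 42) = -7.
[NLM] = ½·((-62/9)·(-1−(-3)) + 8·(-3−(-95/9)) + 7·(-95/9−(-1))) = ½·(-124/9 + 544/9 − 602/9) = -91/9, so the K-coordinate is (-91/9)/(-7) = 13/9.
[KNM] = ½·((-2)·(-95/9−(-3)) + (-62/9)·(-3−(-7)) + 7·(-7−(-95/9))) = ½·(136/9 − 248/9 + 224/9) = 56/9, so the L-coordinate is -8/9.
[KLN] = ½·((-2)·(-1−(-95/9)) + 8·(-95/9−(-7)) + (-62/9)·(-7−(-1))) = ½·(-172/9 − 256/9 + 124/3) = -28/9, so the M-coordinate is 4/9.

(13/9, -8/9, 4/9)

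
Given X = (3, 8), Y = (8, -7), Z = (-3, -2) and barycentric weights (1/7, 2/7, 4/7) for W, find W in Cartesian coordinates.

(1, -2)

W = (1/7)·X + (2/7)·Y + (4/7)·Z.
x-coordinate: (1/7)·3 + (2/7)·8 + (4/7)·(-3) = 1.
y-coordinate: (1/7)·8 + (2/7)·(-7) + (4/7)·(-2) = -2.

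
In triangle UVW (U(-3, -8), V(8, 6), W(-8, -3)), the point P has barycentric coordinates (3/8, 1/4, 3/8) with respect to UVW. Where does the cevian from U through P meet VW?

Line UP meets VW where the U-coordinate vanishes; zeroing P's U-weight and renormalizing leaves V, W-weights 1/4 : 3/8 → (2/5, 3/5).
So Q = (2/5)·V + (3/5)·W = (-8/5, 3/5).

(-8/5, 3/5)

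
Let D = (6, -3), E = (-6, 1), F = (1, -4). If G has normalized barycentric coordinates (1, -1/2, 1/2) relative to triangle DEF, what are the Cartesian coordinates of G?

G = 1·D + (-1/2)·E + (1/2)·F.
x-coordinate: 1·6 + (-1/2)·(-6) + (1/2)·1 = 19/2.
y-coordinate: 1·(-3) + (-1/2)·1 + (1/2)·(-4) = -11/2.

(19/2, -11/2)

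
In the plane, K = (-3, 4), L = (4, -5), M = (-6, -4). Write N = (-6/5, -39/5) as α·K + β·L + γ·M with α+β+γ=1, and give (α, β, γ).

Signed area of the reference triangle: [KLM] = ½·((-3)·(-5−(-4)) + 4·(-4−4) + (-6)·(4−(-5))) = ½·(3 − 32 − 54) = -83/2.
[NLM] = ½·((-6/5)·(-5−(-4)) + 4·(-4−(-39/5)) + (-6)·(-39/5−(-5))) = ½·(6/5 + 76/5 + 84/5) = 83/5, so the K-coordinate is (83/5)/(-83/2) = -2/5.
[KNM] = ½·((-3)·(-39/5−(-4)) + (-6/5)·(-4−4) + (-6)·(4−(-39/5))) = ½·(57/5 + 48/5 − 354/5) = -249/10, so the L-coordinate is 3/5.
[KLN] = ½·((-3)·(-5−(-39/5)) + 4·(-39/5−4) + (-6/5)·(4−(-5))) = ½·(-42/5 − 236/5 − 54/5) = -166/5, so the M-coordinate is 4/5.
Check: -2/5 + 3/5 + 4/5 = 1.

(-2/5, 3/5, 4/5)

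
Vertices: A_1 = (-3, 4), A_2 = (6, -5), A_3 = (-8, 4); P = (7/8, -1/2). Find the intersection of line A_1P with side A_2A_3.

(16/5, -16/5)

Barycentric coordinates of P with respect to A_1A_2A_3: (3/8, 1/2, 1/8).
On side A_2A_3 the A_1-coordinate is zero; dropping P's A_1-weight 3/8 and renormalizing the remaining 1/2 : 1/8 gives weights 4/5, 1/5 on A_2, A_3.
Q = (4/5)·(6, -5) + (1/5)·(-8, 4) = (16/5, -16/5).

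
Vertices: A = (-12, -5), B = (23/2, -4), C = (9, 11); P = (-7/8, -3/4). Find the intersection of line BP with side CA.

Barycentric coordinates of P with respect to ABC: (1/2, 1/4, 1/4).
On side CA the B-coordinate is zero; dropping P's B-weight 1/4 and renormalizing the remaining 1/4 : 1/2 gives weights 1/3, 2/3 on C, A.
Q = (1/3)·(9, 11) + (2/3)·(-12, -5) = (-5, 1/3).

(-5, 1/3)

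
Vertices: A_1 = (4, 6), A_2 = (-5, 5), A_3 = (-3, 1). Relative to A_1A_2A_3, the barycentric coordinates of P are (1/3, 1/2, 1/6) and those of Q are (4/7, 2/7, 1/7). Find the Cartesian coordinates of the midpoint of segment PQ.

Barycentric coordinates of the midpoint are the average: (19/42, 11/28, 13/84).
Converting: (19/42)·A_1 + (11/28)·A_2 + (13/84)·A_3 = (-13/21, 29/6).

(-13/21, 29/6)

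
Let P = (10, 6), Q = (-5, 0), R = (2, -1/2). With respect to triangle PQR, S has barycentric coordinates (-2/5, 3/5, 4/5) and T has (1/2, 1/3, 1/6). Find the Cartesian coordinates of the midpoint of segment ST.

Barycentric coordinates of the midpoint are the average: (1/20, 7/15, 29/60).
Converting: (1/20)·P + (7/15)·Q + (29/60)·R = (-13/15, 7/120).

(-13/15, 7/120)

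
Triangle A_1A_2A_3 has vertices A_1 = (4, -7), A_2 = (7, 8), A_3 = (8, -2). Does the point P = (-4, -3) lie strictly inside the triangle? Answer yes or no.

Barycentric coordinates of P: (121/45, 56/45, -44/15).
The three coordinates are positive, positive, negative; a point is interior exactly when all three are positive.

no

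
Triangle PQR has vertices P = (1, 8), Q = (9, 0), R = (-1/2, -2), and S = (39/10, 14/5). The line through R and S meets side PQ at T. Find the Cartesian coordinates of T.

Barycentric coordinates of S with respect to PQR: (2/5, 2/5, 1/5).
On side PQ the R-coordinate is zero; dropping S's R-weight 1/5 and renormalizing the remaining 2/5 : 2/5 gives weights 1/2, 1/2 on P, Q.
T = (1/2)·(1, 8) + (1/2)·(9, 0) = (5, 4).

(5, 4)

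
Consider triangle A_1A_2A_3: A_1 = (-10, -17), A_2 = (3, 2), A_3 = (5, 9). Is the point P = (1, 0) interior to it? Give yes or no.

Barycentric coordinates of P: (10/53, 31/53, 12/53).
The three coordinates are positive, positive, positive; a point is interior exactly when all three are positive.

yes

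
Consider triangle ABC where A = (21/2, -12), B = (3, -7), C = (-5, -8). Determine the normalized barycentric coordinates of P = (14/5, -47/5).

Signed area of the reference triangle: [ABC] = ½·((21/2)·(-7−(-8)) + 3·(-8−(-12)) + (-5)·(-12−(-7))) = ½·(21/2 + 12 + 25) = 95/4.
[PBC] = ½·((14/5)·(-7−(-8)) + 3·(-8−(-47/5)) + (-5)·(-47/5−(-7))) = ½·(14/5 + 21/5 + 12) = 19/2, so the A-coordinate is (19/2)/(95/4) = 2/5.
[APC] = ½·((21/2)·(-47/5−(-8)) + (14/5)·(-8−(-12)) + (-5)·(-12−(-47/5))) = ½·(-147/10 + 56/5 + 13) = 19/4, so the B-coordinate is 1/5.
[ABP] = ½·((21/2)·(-7−(-47/5)) + 3·(-47/5−(-12)) + (14/5)·(-12−(-7))) = ½·(126/5 + 39/5 − 14) = 19/2, so the C-coordinate is 2/5.

(2/5, 1/5, 2/5)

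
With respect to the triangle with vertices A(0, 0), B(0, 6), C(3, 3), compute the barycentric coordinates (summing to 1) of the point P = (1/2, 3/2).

(2/3, 1/6, 1/6)

Signed area of the reference triangle: [ABC] = ½·(0·(6−3) + 0·(3−0) + 3·(0−6)) = ½·(0 + 0 − 18) = -9.
[PBC] = ½·((1/2)·(6−3) + 0·(3−(3/2)) + 3·(3/2−6)) = ½·(3/2 + 0 − 27/2) = -6, so the A-coordinate is (-6)/(-9) = 2/3.
[APC] = ½·(0·(3/2−3) + (1/2)·(3−0) + 3·(0−(3/2))) = ½·(0 + 3/2 − 9/2) = -3/2, so the B-coordinate is 1/6.
[ABP] = ½·(0·(6−(3/2)) + 0·(3/2−0) + (1/2)·(0−6)) = ½·(0 + 0 − 3) = -3/2, so the C-coordinate is 1/6.
Check: 2/3 + 1/6 + 1/6 = 1.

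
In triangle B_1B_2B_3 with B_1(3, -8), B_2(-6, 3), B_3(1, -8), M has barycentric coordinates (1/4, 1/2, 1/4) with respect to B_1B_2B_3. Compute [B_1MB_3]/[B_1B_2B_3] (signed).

The signed ratio [B_1MB_3]/[B_1B_2B_3] equals the barycentric coordinate of M at vertex B_2, which is 1/2.

1/2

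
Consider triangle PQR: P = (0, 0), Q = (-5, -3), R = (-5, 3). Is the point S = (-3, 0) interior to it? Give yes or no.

yes

Barycentric coordinates of S: (2/5, 3/10, 3/10).
The three coordinates are positive, positive, positive; a point is interior exactly when all three are positive.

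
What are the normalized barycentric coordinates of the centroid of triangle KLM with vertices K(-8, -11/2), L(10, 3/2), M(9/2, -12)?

(1/3, 1/3, 1/3)

The centroid is the average of the vertices, so each weight is 1/3.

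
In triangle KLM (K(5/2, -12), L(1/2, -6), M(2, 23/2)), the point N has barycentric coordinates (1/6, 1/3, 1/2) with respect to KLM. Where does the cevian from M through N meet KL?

(7/6, -8)

Line MN meets KL where the M-coordinate vanishes; zeroing N's M-weight and renormalizing leaves K, L-weights 1/6 : 1/3 → (1/3, 2/3).
So J = (1/3)·K + (2/3)·L = (7/6, -8).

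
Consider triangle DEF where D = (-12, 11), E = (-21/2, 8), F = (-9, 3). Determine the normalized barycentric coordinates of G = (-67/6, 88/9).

(2/9, 1, -2/9)

Signed area of the reference triangle: [DEF] = ½·((-12)·(8−3) + (-21/2)·(3−11) + (-9)·(11−8)) = ½·(-60 + 84 − 27) = -3/2.
[GEF] = ½·((-67/6)·(8−3) + (-21/2)·(3−(88/9)) + (-9)·(88/9−8)) = ½·(-335/6 + 427/6 − 16) = -1/3, so the D-coordinate is (-1/3)/(-3/2) = 2/9.
[DGF] = ½·((-12)·(88/9−3) + (-67/6)·(3−11) + (-9)·(11−(88/9))) = ½·(-244/3 + 268/3 − 11) = -3/2, so the E-coordinate is 1.
[DEG] = ½·((-12)·(8−(88/9)) + (-21/2)·(88/9−11) + (-67/6)·(11−8)) = ½·(64/3 + 77/6 − 67/2) = 1/3, so the F-coordinate is -2/9.
Check: 2/9 + 1 − 2/9 = 1.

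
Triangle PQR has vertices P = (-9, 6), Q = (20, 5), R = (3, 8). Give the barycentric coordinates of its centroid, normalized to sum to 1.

The centroid is the average of the vertices, so each weight is 1/3.

(1/3, 1/3, 1/3)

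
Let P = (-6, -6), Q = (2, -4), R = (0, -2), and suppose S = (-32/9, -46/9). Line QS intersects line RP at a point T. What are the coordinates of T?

Barycentric coordinates of S with respect to PQR: (2/3, 2/9, 1/9).
On side RP the Q-coordinate is zero; dropping S's Q-weight 2/9 and renormalizing the remaining 1/9 : 2/3 gives weights 1/7, 6/7 on R, P.
T = (1/7)·(0, -2) + (6/7)·(-6, -6) = (-36/7, -38/7).

(-36/7, -38/7)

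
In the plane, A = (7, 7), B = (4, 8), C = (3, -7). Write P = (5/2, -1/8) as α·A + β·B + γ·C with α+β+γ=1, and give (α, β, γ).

Signed area of the reference triangle: [ABC] = ½·(7·(8−(-7)) + 4·(-7−7) + 3·(7−8)) = ½·(105 − 56 − 3) = 23.
[PBC] = ½·((5/2)·(8−(-7)) + 4·(-7−(-1/8)) + 3·(-1/8−8)) = ½·(75/2 − 55/2 − 195/8) = -115/16, so the A-coordinate is (-115/16)/23 = -5/16.
[APC] = ½·(7·(-1/8−(-7)) + (5/2)·(-7−7) + 3·(7−(-1/8))) = ½·(385/8 − 35 + 171/8) = 69/4, so the B-coordinate is 3/4.
[ABP] = ½·(7·(8−(-1/8)) + 4·(-1/8−7) + (5/2)·(7−8)) = ½·(455/8 − 57/2 − 5/2) = 207/16, so the C-coordinate is 9/16.
Check: -5/16 + 3/4 + 9/16 = 1.

(-5/16, 3/4, 9/16)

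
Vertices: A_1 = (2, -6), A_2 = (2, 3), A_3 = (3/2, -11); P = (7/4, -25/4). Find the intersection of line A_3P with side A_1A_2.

(2, -3/2)

Barycentric coordinates of P with respect to A_1A_2A_3: (1/4, 1/4, 1/2).
On side A_1A_2 the A_3-coordinate is zero; dropping P's A_3-weight 1/2 and renormalizing the remaining 1/4 : 1/4 gives weights 1/2, 1/2 on A_1, A_2.
Q = (1/2)·(2, -6) + (1/2)·(2, 3) = (2, -3/2).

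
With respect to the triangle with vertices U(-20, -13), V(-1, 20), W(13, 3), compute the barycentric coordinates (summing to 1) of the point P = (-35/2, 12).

Signed area of the reference triangle: [UVW] = ½·((-20)·(20−3) + (-1)·(3−(-13)) + 13·(-13−20)) = ½·(-340 − 16 − 429) = -785/2.
[PVW] = ½·((-35/2)·(20−3) + (-1)·(3−12) + 13·(12−20)) = ½·(-595/2 + 9 − 104) = -785/4, so the U-coordinate is (-785/4)/(-785/2) = 1/2.
[UPW] = ½·((-20)·(12−3) + (-35/2)·(3−(-13)) + 13·(-13−12)) = ½·(-180 − 280 − 325) = -785/2, so the V-coordinate is 1.
[UVP] = ½·((-20)·(20−12) + (-1)·(12−(-13)) + (-35/2)·(-13−20)) = ½·(-160 − 25 + 1155/2) = 785/4, so the W-coordinate is -1/2.
Check: 1/2 + 1 − 1/2 = 1.

(1/2, 1, -1/2)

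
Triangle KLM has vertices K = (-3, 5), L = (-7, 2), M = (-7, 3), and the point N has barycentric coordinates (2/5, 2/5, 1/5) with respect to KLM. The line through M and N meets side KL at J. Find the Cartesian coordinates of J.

(-5, 7/2)

Line MN meets KL where the M-coordinate vanishes; zeroing N's M-weight and renormalizing leaves K, L-weights 2/5 : 2/5 → (1/2, 1/2).
So J = (1/2)·K + (1/2)·L = (-5, 7/2).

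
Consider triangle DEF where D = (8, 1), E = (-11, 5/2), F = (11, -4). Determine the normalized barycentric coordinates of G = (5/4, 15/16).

(1/2, 3/8, 1/8)

Signed area of the reference triangle: [DEF] = ½·(8·(5/2−(-4)) + (-11)·(-4−1) + 11·(1−(5/2))) = ½·(52 + 55 − 33/2) = 181/4.
[GEF] = ½·((5/4)·(5/2−(-4)) + (-11)·(-4−(15/16)) + 11·(15/16−(5/2))) = ½·(65/8 + 869/16 − 275/16) = 181/8, so the D-coordinate is (181/8)/(181/4) = 1/2.
[DGF] = ½·(8·(15/16−(-4)) + (5/4)·(-4−1) + 11·(1−(15/16))) = ½·(79/2 − 25/4 + 11/16) = 543/32, so the E-coordinate is 3/8.
[DEG] = ½·(8·(5/2−(15/16)) + (-11)·(15/16−1) + (5/4)·(1−(5/2))) = ½·(25/2 + 11/16 − 15/8) = 181/32, so the F-coordinate is 1/8.
Check: 1/2 + 3/8 + 1/8 = 1.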